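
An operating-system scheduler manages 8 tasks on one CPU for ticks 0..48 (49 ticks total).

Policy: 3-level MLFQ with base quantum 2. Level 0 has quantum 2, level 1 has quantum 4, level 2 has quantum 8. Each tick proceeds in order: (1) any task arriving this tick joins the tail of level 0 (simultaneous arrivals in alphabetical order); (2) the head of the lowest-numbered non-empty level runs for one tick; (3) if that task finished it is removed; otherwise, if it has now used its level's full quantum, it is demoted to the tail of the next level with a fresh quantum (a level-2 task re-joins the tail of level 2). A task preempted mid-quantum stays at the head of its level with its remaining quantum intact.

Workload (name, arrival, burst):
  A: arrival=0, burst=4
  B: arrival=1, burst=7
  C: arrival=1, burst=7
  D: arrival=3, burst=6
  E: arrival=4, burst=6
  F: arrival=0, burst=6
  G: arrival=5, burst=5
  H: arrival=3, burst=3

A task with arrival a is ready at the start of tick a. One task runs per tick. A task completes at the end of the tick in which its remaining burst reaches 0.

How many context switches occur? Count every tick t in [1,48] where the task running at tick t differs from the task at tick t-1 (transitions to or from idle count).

context switches = 18

t=0: L0/L1/L2 = AF/-/- → run A
t=1: L0/L1/L2 = AFBC/-/- → run A
t=2: L0/L1/L2 = FBC/A/- → run F
t=3: L0/L1/L2 = FBCDH/A/- → run F
t=4: L0/L1/L2 = BCDHE/AF/- → run B
t=5: L0/L1/L2 = BCDHEG/AF/- → run B
t=6: L0/L1/L2 = CDHEG/AFB/- → run C
t=7: L0/L1/L2 = CDHEG/AFB/- → run C
t=8: L0/L1/L2 = DHEG/AFBC/- → run D
t=9: L0/L1/L2 = DHEG/AFBC/- → run D
t=10: L0/L1/L2 = HEG/AFBCD/- → run H
t=11: L0/L1/L2 = HEG/AFBCD/- → run H
t=12: L0/L1/L2 = EG/AFBCDH/- → run E
t=13: L0/L1/L2 = EG/AFBCDH/- → run E
t=14: L0/L1/L2 = G/AFBCDHE/- → run G
t=15: L0/L1/L2 = G/AFBCDHE/- → run G
t=16: L0/L1/L2 = -/AFBCDHEG/- → run A
t=17: L0/L1/L2 = -/AFBCDHEG/- → run A
t=18: L0/L1/L2 = -/FBCDHEG/- → run F
t=19: L0/L1/L2 = -/FBCDHEG/- → run F
t=20: L0/L1/L2 = -/FBCDHEG/- → run F
t=21: L0/L1/L2 = -/FBCDHEG/- → run F
t=22: L0/L1/L2 = -/BCDHEG/- → run B
t=23: L0/L1/L2 = -/BCDHEG/- → run B
t=24: L0/L1/L2 = -/BCDHEG/- → run B
t=25: L0/L1/L2 = -/BCDHEG/- → run B
t=26: L0/L1/L2 = -/CDHEG/B → run C
t=27: L0/L1/L2 = -/CDHEG/B → run C
t=28: L0/L1/L2 = -/CDHEG/B → run C
t=29: L0/L1/L2 = -/CDHEG/B → run C
t=30: L0/L1/L2 = -/DHEG/BC → run D
t=31: L0/L1/L2 = -/DHEG/BC → run D
t=32: L0/L1/L2 = -/DHEG/BC → run D
t=33: L0/L1/L2 = -/DHEG/BC → run D
t=34: L0/L1/L2 = -/HEG/BC → run H
t=35: L0/L1/L2 = -/EG/BC → run E
t=36: L0/L1/L2 = -/EG/BC → run E
t=37: L0/L1/L2 = -/EG/BC → run E
t=38: L0/L1/L2 = -/EG/BC → run E
t=39: L0/L1/L2 = -/G/BC → run G
t=40: L0/L1/L2 = -/G/BC → run G
t=41: L0/L1/L2 = -/G/BC → run G
t=42: L0/L1/L2 = -/-/BC → run B
t=43: L0/L1/L2 = -/-/C → run C
t=44: (idle)
t=45: (idle)
t=46: (idle)
t=47: (idle)
t=48: (idle)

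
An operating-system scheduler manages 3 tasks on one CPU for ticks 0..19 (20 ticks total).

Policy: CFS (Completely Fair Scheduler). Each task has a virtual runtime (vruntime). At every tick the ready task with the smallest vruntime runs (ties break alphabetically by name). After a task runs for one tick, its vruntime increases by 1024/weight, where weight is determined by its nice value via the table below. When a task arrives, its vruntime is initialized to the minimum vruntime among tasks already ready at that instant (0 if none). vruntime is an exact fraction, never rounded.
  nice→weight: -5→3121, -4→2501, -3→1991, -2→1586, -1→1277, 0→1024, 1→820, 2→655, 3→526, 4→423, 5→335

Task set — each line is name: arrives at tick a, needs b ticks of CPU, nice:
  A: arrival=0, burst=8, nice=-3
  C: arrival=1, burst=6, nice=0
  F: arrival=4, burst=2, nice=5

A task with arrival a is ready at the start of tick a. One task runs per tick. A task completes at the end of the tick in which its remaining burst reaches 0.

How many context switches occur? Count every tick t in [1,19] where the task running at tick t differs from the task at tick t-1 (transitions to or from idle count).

t=0: vr[A=0] → run A
t=1: vr[A=1024/1991 C=1024/1991] → run A
t=2: vr[A=2048/1991 C=1024/1991] → run C
t=3: vr[A=2048/1991 C=3015/1991] → run A
t=4: vr[A=3072/1991 C=3015/1991 F=3015/1991] → run C
t=5: vr[A=3072/1991 C=5006/1991 F=3015/1991] → run F
t=6: vr[A=3072/1991 C=5006/1991 F=3048809/666985] → run A
t=7: vr[A=4096/1991 C=5006/1991 F=3048809/666985] → run A
t=8: vr[A=5120/1991 C=5006/1991 F=3048809/666985] → run C
t=9: vr[A=5120/1991 C=6997/1991 F=3048809/666985] → run A
t=10: vr[A=6144/1991 C=6997/1991 F=3048809/666985] → run A
t=11: vr[A=7168/1991 C=6997/1991 F=3048809/666985] → run C
t=12: vr[A=7168/1991 C=8988/1991 F=3048809/666985] → run A
t=13: vr[C=8988/1991 F=3048809/666985] → run C
t=14: vr[C=10979/1991 F=3048809/666985] → run F
t=15: vr[C=10979/1991] → run C
t=16: (idle)
t=17: (idle)
t=18: (idle)
t=19: (idle)

context switches = 13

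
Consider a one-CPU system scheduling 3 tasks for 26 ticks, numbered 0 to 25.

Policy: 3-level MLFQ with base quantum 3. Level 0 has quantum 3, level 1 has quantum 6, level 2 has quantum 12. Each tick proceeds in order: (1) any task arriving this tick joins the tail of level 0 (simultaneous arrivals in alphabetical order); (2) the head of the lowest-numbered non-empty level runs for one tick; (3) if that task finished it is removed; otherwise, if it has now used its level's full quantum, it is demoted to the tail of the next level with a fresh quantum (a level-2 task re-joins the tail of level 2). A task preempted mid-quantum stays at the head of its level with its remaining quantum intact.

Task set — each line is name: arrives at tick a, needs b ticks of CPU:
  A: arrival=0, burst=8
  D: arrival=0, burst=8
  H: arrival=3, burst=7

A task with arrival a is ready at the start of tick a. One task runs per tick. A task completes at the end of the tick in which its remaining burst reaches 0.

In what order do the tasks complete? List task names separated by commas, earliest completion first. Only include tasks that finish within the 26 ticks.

completion order = A, D, H

t=0: L0/L1/L2 = AD/-/- → run A
t=1: L0/L1/L2 = AD/-/- → run A
t=2: L0/L1/L2 = AD/-/- → run A
t=3: L0/L1/L2 = DH/A/- → run D
t=4: L0/L1/L2 = DH/A/- → run D
t=5: L0/L1/L2 = DH/A/- → run D
t=6: L0/L1/L2 = H/AD/- → run H
t=7: L0/L1/L2 = H/AD/- → run H
t=8: L0/L1/L2 = H/AD/- → run H
t=9: L0/L1/L2 = -/ADH/- → run A
t=10: L0/L1/L2 = -/ADH/- → run A
t=11: L0/L1/L2 = -/ADH/- → run A
t=12: L0/L1/L2 = -/ADH/- → run A
t=13: L0/L1/L2 = -/ADH/- → run A
t=14: L0/L1/L2 = -/DH/- → run D
t=15: L0/L1/L2 = -/DH/- → run D
t=16: L0/L1/L2 = -/DH/- → run D
t=17: L0/L1/L2 = -/DH/- → run D
t=18: L0/L1/L2 = -/DH/- → run D
t=19: L0/L1/L2 = -/H/- → run H
t=20: L0/L1/L2 = -/H/- → run H
t=21: L0/L1/L2 = -/H/- → run H
t=22: L0/L1/L2 = -/H/- → run H
t=23: (idle)
t=24: (idle)
t=25: (idle)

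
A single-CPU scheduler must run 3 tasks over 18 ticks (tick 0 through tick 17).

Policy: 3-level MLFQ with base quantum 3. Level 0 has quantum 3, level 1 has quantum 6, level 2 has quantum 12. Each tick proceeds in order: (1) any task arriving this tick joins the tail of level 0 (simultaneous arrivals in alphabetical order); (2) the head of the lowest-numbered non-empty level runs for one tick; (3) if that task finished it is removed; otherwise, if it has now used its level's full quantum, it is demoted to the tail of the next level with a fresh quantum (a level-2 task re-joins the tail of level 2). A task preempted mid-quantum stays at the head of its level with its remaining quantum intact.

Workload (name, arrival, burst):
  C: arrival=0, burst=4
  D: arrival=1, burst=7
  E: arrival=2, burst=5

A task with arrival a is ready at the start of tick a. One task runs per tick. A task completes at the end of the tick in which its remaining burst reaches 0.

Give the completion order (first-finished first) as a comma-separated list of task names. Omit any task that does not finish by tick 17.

completion order = C, D, E

t=0: L0/L1/L2 = C/-/- → run C
t=1: L0/L1/L2 = CD/-/- → run C
t=2: L0/L1/L2 = CDE/-/- → run C
t=3: L0/L1/L2 = DE/C/- → run D
t=4: L0/L1/L2 = DE/C/- → run D
t=5: L0/L1/L2 = DE/C/- → run D
t=6: L0/L1/L2 = E/CD/- → run E
t=7: L0/L1/L2 = E/CD/- → run E
t=8: L0/L1/L2 = E/CD/- → run E
t=9: L0/L1/L2 = -/CDE/- → run C
t=10: L0/L1/L2 = -/DE/- → run D
t=11: L0/L1/L2 = -/DE/- → run D
t=12: L0/L1/L2 = -/DE/- → run D
t=13: L0/L1/L2 = -/DE/- → run D
t=14: L0/L1/L2 = -/E/- → run E
t=15: L0/L1/L2 = -/E/- → run E
t=16: (idle)
t=17: (idle)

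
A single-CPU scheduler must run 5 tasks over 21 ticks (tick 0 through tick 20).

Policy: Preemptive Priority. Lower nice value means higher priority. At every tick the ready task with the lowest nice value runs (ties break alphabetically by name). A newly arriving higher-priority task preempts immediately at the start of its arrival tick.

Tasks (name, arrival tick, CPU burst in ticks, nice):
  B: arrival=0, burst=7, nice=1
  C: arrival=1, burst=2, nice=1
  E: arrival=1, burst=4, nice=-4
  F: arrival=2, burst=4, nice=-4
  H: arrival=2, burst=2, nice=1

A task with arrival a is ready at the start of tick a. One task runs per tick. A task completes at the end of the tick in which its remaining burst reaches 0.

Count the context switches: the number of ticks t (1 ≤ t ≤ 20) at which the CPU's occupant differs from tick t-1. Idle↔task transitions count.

context switches = 6

t=0: ready={B} → run B
t=1: ready={B,C,E} → run E
t=2: ready={B,C,E,F,H} → run E
t=3: ready={B,C,E,F,H} → run E
t=4: ready={B,C,E,F,H} → run E
t=5: ready={B,C,F,H} → run F
t=6: ready={B,C,F,H} → run F
t=7: ready={B,C,F,H} → run F
t=8: ready={B,C,F,H} → run F
t=9: ready={B,C,H} → run B
t=10: ready={B,C,H} → run B
t=11: ready={B,C,H} → run B
t=12: ready={B,C,H} → run B
t=13: ready={B,C,H} → run B
t=14: ready={B,C,H} → run B
t=15: ready={C,H} → run C
t=16: ready={C,H} → run C
t=17: ready={H} → run H
t=18: ready={H} → run H
t=19: (idle)
t=20: (idle)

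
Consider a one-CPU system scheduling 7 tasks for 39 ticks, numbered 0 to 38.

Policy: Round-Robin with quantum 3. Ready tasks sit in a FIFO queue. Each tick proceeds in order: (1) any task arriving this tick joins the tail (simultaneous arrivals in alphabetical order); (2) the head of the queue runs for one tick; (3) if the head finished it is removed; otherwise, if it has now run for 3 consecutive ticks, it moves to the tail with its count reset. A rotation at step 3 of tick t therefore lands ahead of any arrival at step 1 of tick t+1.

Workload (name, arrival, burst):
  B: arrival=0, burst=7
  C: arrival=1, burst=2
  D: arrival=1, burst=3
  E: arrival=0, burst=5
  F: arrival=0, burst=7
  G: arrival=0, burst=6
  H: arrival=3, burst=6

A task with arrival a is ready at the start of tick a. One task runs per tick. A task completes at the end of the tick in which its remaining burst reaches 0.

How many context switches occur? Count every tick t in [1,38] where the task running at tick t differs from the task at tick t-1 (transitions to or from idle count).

t=0: queue=[B,E,F,G] q_used=0 → run B
t=1: queue=[B,E,F,G,C,D] q_used=1 → run B
t=2: queue=[B,E,F,G,C,D] q_used=2 → run B
t=3: queue=[E,F,G,C,D,B,H] q_used=0 → run E
t=4: queue=[E,F,G,C,D,B,H] q_used=1 → run E
t=5: queue=[E,F,G,C,D,B,H] q_used=2 → run E
t=6: queue=[F,G,C,D,B,H,E] q_used=0 → run F
t=7: queue=[F,G,C,D,B,H,E] q_used=1 → run F
t=8: queue=[F,G,C,D,B,H,E] q_used=2 → run F
t=9: queue=[G,C,D,B,H,E,F] q_used=0 → run G
t=10: queue=[G,C,D,B,H,E,F] q_used=1 → run G
t=11: queue=[G,C,D,B,H,E,F] q_used=2 → run G
t=12: queue=[C,D,B,H,E,F,G] q_used=0 → run C
t=13: queue=[C,D,B,H,E,F,G] q_used=1 → run C
t=14: queue=[D,B,H,E,F,G] q_used=0 → run D
t=15: queue=[D,B,H,E,F,G] q_used=1 → run D
t=16: queue=[D,B,H,E,F,G] q_used=2 → run D
t=17: queue=[B,H,E,F,G] q_used=0 → run B
t=18: queue=[B,H,E,F,G] q_used=1 → run B
t=19: queue=[B,H,E,F,G] q_used=2 → run B
t=20: queue=[H,E,F,G,B] q_used=0 → run H
t=21: queue=[H,E,F,G,B] q_used=1 → run H
t=22: queue=[H,E,F,G,B] q_used=2 → run H
t=23: queue=[E,F,G,B,H] q_used=0 → run E
t=24: queue=[E,F,G,B,H] q_used=1 → run E
t=25: queue=[F,G,B,H] q_used=0 → run F
t=26: queue=[F,G,B,H] q_used=1 → run F
t=27: queue=[F,G,B,H] q_used=2 → run F
t=28: queue=[G,B,H,F] q_used=0 → run G
t=29: queue=[G,B,H,F] q_used=1 → run G
t=30: queue=[G,B,H,F] q_used=2 → run G
t=31: queue=[B,H,F] q_used=0 → run B
t=32: queue=[H,F] q_used=0 → run H
t=33: queue=[H,F] q_used=1 → run H
t=34: queue=[H,F] q_used=2 → run H
t=35: queue=[F] q_used=0 → run F
t=36: (idle)
t=37: (idle)
t=38: (idle)

context switches = 14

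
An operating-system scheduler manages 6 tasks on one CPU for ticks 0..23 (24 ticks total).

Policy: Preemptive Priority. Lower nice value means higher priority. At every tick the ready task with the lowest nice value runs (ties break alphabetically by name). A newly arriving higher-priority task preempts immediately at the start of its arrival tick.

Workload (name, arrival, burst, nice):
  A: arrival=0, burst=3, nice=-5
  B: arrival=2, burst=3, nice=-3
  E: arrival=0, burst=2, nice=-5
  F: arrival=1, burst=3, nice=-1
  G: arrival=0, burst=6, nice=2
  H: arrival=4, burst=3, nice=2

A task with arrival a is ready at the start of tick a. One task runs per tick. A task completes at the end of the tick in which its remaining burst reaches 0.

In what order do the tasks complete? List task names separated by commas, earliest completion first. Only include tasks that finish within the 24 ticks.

t=0: ready={A,E,G} → run A
t=1: ready={A,E,F,G} → run A
t=2: ready={A,B,E,F,G} → run A
t=3: ready={B,E,F,G} → run E
t=4: ready={B,E,F,G,H} → run E
t=5: ready={B,F,G,H} → run B
t=6: ready={B,F,G,H} → run B
t=7: ready={B,F,G,H} → run B
t=8: ready={F,G,H} → run F
t=9: ready={F,G,H} → run F
t=10: ready={F,G,H} → run F
t=11: ready={G,H} → run G
t=12: ready={G,H} → run G
t=13: ready={G,H} → run G
t=14: ready={G,H} → run G
t=15: ready={G,H} → run G
t=16: ready={G,H} → run G
t=17: ready={H} → run H
t=18: ready={H} → run H
t=19: ready={H} → run H
t=20: (idle)
t=21: (idle)
t=22: (idle)
t=23: (idle)

completion order = A, E, B, F, G, H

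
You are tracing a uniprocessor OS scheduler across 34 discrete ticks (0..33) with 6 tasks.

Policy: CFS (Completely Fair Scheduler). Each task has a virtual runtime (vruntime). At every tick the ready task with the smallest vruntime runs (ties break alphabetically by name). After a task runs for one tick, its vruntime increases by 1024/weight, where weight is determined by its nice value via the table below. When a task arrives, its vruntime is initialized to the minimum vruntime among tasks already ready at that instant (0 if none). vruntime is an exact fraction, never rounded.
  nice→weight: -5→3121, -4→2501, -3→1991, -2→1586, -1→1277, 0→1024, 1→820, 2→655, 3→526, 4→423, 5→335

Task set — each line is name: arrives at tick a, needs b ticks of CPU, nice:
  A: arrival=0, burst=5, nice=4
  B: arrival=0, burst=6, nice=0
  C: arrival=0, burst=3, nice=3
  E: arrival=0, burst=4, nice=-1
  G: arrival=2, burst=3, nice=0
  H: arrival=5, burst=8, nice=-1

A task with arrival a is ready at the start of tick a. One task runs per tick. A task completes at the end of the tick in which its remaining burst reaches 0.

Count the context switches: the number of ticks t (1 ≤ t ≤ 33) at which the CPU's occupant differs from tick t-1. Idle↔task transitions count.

t=0: vr[A=0 B=0 C=0 E=0] → run A
t=1: vr[A=1024/423 B=0 C=0 E=0] → run B
t=2: vr[A=1024/423 B=1 C=0 E=0 G=0] → run C
t=3: vr[A=1024/423 B=1 C=512/263 E=0 G=0] → run E
t=4: vr[A=1024/423 B=1 C=512/263 E=1024/1277 G=0] → run G
t=5: vr[A=1024/423 B=1 C=512/263 E=1024/1277 G=1 H=1024/1277] → run E
t=6: vr[A=1024/423 B=1 C=512/263 E=2048/1277 G=1 H=1024/1277] → run H
t=7: vr[A=1024/423 B=1 C=512/263 E=2048/1277 G=1 H=2048/1277] → run B
t=8: vr[A=1024/423 B=2 C=512/263 E=2048/1277 G=1 H=2048/1277] → run G
t=9: vr[A=1024/423 B=2 C=512/263 E=2048/1277 G=2 H=2048/1277] → run E
t=10: vr[A=1024/423 B=2 C=512/263 E=3072/1277 G=2 H=2048/1277] → run H
t=11: vr[A=1024/423 B=2 C=512/263 E=3072/1277 G=2 H=3072/1277] → run C
t=12: vr[A=1024/423 B=2 C=1024/263 E=3072/1277 G=2 H=3072/1277] → run B
t=13: vr[A=1024/423 B=3 C=1024/263 E=3072/1277 G=2 H=3072/1277] → run G
t=14: vr[A=1024/423 B=3 C=1024/263 E=3072/1277 H=3072/1277] → run E
t=15: vr[A=1024/423 B=3 C=1024/263 H=3072/1277] → run H
t=16: vr[A=1024/423 B=3 C=1024/263 H=4096/1277] → run A
t=17: vr[A=2048/423 B=3 C=1024/263 H=4096/1277] → run B
t=18: vr[A=2048/423 B=4 C=1024/263 H=4096/1277] → run H
t=19: vr[A=2048/423 B=4 C=1024/263 H=5120/1277] → run C
t=20: vr[A=2048/423 B=4 H=5120/1277] → run B
t=21: vr[A=2048/423 B=5 H=5120/1277] → run H
t=22: vr[A=2048/423 B=5 H=6144/1277] → run H
t=23: vr[A=2048/423 B=5 H=7168/1277] → run A
t=24: vr[A=1024/141 B=5 H=7168/1277] → run B
t=25: vr[A=1024/141 H=7168/1277] → run H
t=26: vr[A=1024/141 H=8192/1277] → run H
t=27: vr[A=1024/141] → run A
t=28: vr[A=4096/423] → run A
t=29: (idle)
t=30: (idle)
t=31: (idle)
t=32: (idle)
t=33: (idle)

context switches = 26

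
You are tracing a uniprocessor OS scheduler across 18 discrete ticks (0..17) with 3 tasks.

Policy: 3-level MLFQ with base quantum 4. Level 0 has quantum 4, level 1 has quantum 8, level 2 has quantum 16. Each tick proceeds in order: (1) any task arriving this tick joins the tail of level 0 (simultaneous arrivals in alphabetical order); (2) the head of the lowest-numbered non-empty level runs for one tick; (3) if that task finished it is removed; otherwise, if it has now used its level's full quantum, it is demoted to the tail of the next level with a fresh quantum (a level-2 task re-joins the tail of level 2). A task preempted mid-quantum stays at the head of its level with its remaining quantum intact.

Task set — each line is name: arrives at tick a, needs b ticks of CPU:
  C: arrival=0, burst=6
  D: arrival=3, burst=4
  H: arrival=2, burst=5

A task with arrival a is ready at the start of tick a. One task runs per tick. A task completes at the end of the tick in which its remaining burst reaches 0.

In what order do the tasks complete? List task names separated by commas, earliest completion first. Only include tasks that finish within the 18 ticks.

completion order = D, C, H

t=0: L0/L1/L2 = C/-/- → run C
t=1: L0/L1/L2 = C/-/- → run C
t=2: L0/L1/L2 = CH/-/- → run C
t=3: L0/L1/L2 = CHD/-/- → run C
t=4: L0/L1/L2 = HD/C/- → run H
t=5: L0/L1/L2 = HD/C/- → run H
t=6: L0/L1/L2 = HD/C/- → run H
t=7: L0/L1/L2 = HD/C/- → run H
t=8: L0/L1/L2 = D/CH/- → run D
t=9: L0/L1/L2 = D/CH/- → run D
t=10: L0/L1/L2 = D/CH/- → run D
t=11: L0/L1/L2 = D/CH/- → run D
t=12: L0/L1/L2 = -/CH/- → run C
t=13: L0/L1/L2 = -/CH/- → run C
t=14: L0/L1/L2 = -/H/- → run H
t=15: (idle)
t=16: (idle)
t=17: (idle)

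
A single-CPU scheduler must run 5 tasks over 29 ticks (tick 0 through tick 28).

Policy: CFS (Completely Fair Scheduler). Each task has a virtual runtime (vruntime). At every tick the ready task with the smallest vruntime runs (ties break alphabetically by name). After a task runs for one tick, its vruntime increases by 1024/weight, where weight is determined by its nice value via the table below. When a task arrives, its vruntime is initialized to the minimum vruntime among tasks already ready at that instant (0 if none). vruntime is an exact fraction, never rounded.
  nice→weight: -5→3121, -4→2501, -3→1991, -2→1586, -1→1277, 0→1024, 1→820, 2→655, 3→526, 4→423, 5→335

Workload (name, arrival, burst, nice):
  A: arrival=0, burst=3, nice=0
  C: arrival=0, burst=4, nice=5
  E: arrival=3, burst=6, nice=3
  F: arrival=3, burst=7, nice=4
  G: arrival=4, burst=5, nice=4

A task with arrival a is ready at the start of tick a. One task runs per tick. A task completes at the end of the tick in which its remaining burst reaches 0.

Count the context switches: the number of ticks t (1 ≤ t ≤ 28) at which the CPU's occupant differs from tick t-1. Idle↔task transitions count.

context switches = 23

t=0: vr[A=0 C=0] → run A
t=1: vr[A=1 C=0] → run C
t=2: vr[A=1 C=1024/335] → run A
t=3: vr[A=2 C=1024/335 E=2 F=2] → run A
t=4: vr[C=1024/335 E=2 F=2 G=2] → run E
t=5: vr[C=1024/335 E=1038/263 F=2 G=2] → run F
t=6: vr[C=1024/335 E=1038/263 F=1870/423 G=2] → run G
t=7: vr[C=1024/335 E=1038/263 F=1870/423 G=1870/423] → run C
t=8: vr[C=2048/335 E=1038/263 F=1870/423 G=1870/423] → run E
t=9: vr[C=2048/335 E=1550/263 F=1870/423 G=1870/423] → run F
t=10: vr[C=2048/335 E=1550/263 F=2894/423 G=1870/423] → run G
t=11: vr[C=2048/335 E=1550/263 F=2894/423 G=2894/423] → run E
t=12: vr[C=2048/335 E=2062/263 F=2894/423 G=2894/423] → run C
t=13: vr[C=3072/335 E=2062/263 F=2894/423 G=2894/423] → run F
t=14: vr[C=3072/335 E=2062/263 F=1306/141 G=2894/423] → run G
t=15: vr[C=3072/335 E=2062/263 F=1306/141 G=1306/141] → run E
t=16: vr[C=3072/335 E=2574/263 F=1306/141 G=1306/141] → run C
t=17: vr[E=2574/263 F=1306/141 G=1306/141] → run F
t=18: vr[E=2574/263 F=4942/423 G=1306/141] → run G
t=19: vr[E=2574/263 F=4942/423 G=4942/423] → run E
t=20: vr[E=3086/263 F=4942/423 G=4942/423] → run F
t=21: vr[E=3086/263 F=5966/423 G=4942/423] → run G
t=22: vr[E=3086/263 F=5966/423] → run E
t=23: vr[F=5966/423] → run F
t=24: vr[F=2330/141] → run F
t=25: (idle)
t=26: (idle)
t=27: (idle)
t=28: (idle)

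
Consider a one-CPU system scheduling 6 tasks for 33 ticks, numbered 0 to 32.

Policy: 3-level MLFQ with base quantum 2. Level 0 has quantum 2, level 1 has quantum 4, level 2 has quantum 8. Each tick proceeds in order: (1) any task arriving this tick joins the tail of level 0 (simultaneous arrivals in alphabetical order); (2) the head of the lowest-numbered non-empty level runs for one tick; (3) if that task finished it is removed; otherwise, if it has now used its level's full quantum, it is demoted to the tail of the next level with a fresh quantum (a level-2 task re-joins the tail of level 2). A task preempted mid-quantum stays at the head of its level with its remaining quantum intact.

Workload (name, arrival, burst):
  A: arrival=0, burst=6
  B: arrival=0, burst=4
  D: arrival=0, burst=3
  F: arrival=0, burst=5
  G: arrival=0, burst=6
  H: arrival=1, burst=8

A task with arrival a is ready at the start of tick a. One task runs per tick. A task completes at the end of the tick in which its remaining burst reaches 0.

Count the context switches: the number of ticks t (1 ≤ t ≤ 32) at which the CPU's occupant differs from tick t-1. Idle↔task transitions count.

context switches = 12

t=0: L0/L1/L2 = ABDFG/-/- → run A
t=1: L0/L1/L2 = ABDFGH/-/- → run A
t=2: L0/L1/L2 = BDFGH/A/- → run B
t=3: L0/L1/L2 = BDFGH/A/- → run B
t=4: L0/L1/L2 = DFGH/AB/- → run D
t=5: L0/L1/L2 = DFGH/AB/- → run D
t=6: L0/L1/L2 = FGH/ABD/- → run F
t=7: L0/L1/L2 = FGH/ABD/- → run F
t=8: L0/L1/L2 = GH/ABDF/- → run G
t=9: L0/L1/L2 = GH/ABDF/- → run G
t=10: L0/L1/L2 = H/ABDFG/- → run H
t=11: L0/L1/L2 = H/ABDFG/- → run H
t=12: L0/L1/L2 = -/ABDFGH/- → run A
t=13: L0/L1/L2 = -/ABDFGH/- → run A
t=14: L0/L1/L2 = -/ABDFGH/- → run A
t=15: L0/L1/L2 = -/ABDFGH/- → run A
t=16: L0/L1/L2 = -/BDFGH/- → run B
t=17: L0/L1/L2 = -/BDFGH/- → run B
t=18: L0/L1/L2 = -/DFGH/- → run D
t=19: L0/L1/L2 = -/FGH/- → run F
t=20: L0/L1/L2 = -/FGH/- → run F
t=21: L0/L1/L2 = -/FGH/- → run F
t=22: L0/L1/L2 = -/GH/- → run G
t=23: L0/L1/L2 = -/GH/- → run G
t=24: L0/L1/L2 = -/GH/- → run G
t=25: L0/L1/L2 = -/GH/- → run G
t=26: L0/L1/L2 = -/H/- → run H
t=27: L0/L1/L2 = -/H/- → run H
t=28: L0/L1/L2 = -/H/- → run H
t=29: L0/L1/L2 = -/H/- → run H
t=30: L0/L1/L2 = -/-/H → run H
t=31: L0/L1/L2 = -/-/H → run H
t=32: (idle)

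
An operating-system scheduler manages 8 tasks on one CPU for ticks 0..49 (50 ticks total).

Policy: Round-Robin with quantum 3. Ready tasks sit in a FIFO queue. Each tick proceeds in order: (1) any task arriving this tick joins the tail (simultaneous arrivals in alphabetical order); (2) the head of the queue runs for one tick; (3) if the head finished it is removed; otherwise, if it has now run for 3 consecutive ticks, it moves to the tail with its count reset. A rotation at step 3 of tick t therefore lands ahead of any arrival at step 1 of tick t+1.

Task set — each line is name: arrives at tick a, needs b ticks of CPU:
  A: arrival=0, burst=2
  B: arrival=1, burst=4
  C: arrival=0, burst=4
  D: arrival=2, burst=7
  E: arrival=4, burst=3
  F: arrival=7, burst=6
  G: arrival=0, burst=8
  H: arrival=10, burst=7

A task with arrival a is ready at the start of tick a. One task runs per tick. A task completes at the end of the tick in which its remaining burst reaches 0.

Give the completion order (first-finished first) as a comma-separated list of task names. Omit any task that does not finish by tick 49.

completion order = A, E, C, B, F, G, D, H

t=0: queue=[A,C,G] q_used=0 → run A
t=1: queue=[A,C,G,B] q_used=1 → run A
t=2: queue=[C,G,B,D] q_used=0 → run C
t=3: queue=[C,G,B,D] q_used=1 → run C
t=4: queue=[C,G,B,D,E] q_used=2 → run C
t=5: queue=[G,B,D,E,C] q_used=0 → run G
t=6: queue=[G,B,D,E,C] q_used=1 → run G
t=7: queue=[G,B,D,E,C,F] q_used=2 → run G
t=8: queue=[B,D,E,C,F,G] q_used=0 → run B
t=9: queue=[B,D,E,C,F,G] q_used=1 → run B
t=10: queue=[B,D,E,C,F,G,H] q_used=2 → run B
t=11: queue=[D,E,C,F,G,H,B] q_used=0 → run D
t=12: queue=[D,E,C,F,G,H,B] q_used=1 → run D
t=13: queue=[D,E,C,F,G,H,B] q_used=2 → run D
t=14: queue=[E,C,F,G,H,B,D] q_used=0 → run E
t=15: queue=[E,C,F,G,H,B,D] q_used=1 → run E
t=16: queue=[E,C,F,G,H,B,D] q_used=2 → run E
t=17: queue=[C,F,G,H,B,D] q_used=0 → run C
t=18: queue=[F,G,H,B,D] q_used=0 → run F
t=19: queue=[F,G,H,B,D] q_used=1 → run F
t=20: queue=[F,G,H,B,D] q_used=2 → run F
t=21: queue=[G,H,B,D,F] q_used=0 → run G
t=22: queue=[G,H,B,D,F] q_used=1 → run G
t=23: queue=[G,H,B,D,F] q_used=2 → run G
t=24: queue=[H,B,D,F,G] q_used=0 → run H
t=25: queue=[H,B,D,F,G] q_used=1 → run H
t=26: queue=[H,B,D,F,G] q_used=2 → run H
t=27: queue=[B,D,F,G,H] q_used=0 → run B
t=28: queue=[D,F,G,H] q_used=0 → run D
t=29: queue=[D,F,G,H] q_used=1 → run D
t=30: queue=[D,F,G,H] q_used=2 → run D
t=31: queue=[F,G,H,D] q_used=0 → run F
t=32: queue=[F,G,H,D] q_used=1 → run F
t=33: queue=[F,G,H,D] q_used=2 → run F
t=34: queue=[G,H,D] q_used=0 → run G
t=35: queue=[G,H,D] q_used=1 → run G
t=36: queue=[H,D] q_used=0 → run H
t=37: queue=[H,D] q_used=1 → run H
t=38: queue=[H,D] q_used=2 → run H
t=39: queue=[D,H] q_used=0 → run D
t=40: queue=[H] q_used=0 → run H
t=41: (idle)
t=42: (idle)
t=43: (idle)
t=44: (idle)
t=45: (idle)
t=46: (idle)
t=47: (idle)
t=48: (idle)
t=49: (idle)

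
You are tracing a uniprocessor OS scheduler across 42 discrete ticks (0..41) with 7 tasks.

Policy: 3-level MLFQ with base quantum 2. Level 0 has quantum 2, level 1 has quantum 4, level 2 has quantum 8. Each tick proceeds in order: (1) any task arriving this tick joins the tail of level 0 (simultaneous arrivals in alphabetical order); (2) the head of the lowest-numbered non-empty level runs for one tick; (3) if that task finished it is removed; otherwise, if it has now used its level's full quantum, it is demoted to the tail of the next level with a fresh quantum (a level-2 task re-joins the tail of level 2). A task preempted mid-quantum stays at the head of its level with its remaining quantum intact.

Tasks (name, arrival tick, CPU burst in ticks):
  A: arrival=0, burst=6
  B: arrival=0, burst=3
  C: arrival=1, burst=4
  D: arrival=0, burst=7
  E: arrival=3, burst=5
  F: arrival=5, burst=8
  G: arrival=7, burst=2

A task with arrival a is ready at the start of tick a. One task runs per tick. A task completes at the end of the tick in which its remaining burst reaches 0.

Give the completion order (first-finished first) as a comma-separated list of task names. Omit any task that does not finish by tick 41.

t=0: L0/L1/L2 = ABD/-/- → run A
t=1: L0/L1/L2 = ABDC/-/- → run A
t=2: L0/L1/L2 = BDC/A/- → run B
t=3: L0/L1/L2 = BDCE/A/- → run B
t=4: L0/L1/L2 = DCE/AB/- → run D
t=5: L0/L1/L2 = DCEF/AB/- → run D
t=6: L0/L1/L2 = CEF/ABD/- → run C
t=7: L0/L1/L2 = CEFG/ABD/- → run C
t=8: L0/L1/L2 = EFG/ABDC/- → run E
t=9: L0/L1/L2 = EFG/ABDC/- → run E
t=10: L0/L1/L2 = FG/ABDCE/- → run F
t=11: L0/L1/L2 = FG/ABDCE/- → run F
t=12: L0/L1/L2 = G/ABDCEF/- → run G
t=13: L0/L1/L2 = G/ABDCEF/- → run G
t=14: L0/L1/L2 = -/ABDCEF/- → run A
t=15: L0/L1/L2 = -/ABDCEF/- → run A
t=16: L0/L1/L2 = -/ABDCEF/- → run A
t=17: L0/L1/L2 = -/ABDCEF/- → run A
t=18: L0/L1/L2 = -/BDCEF/- → run B
t=19: L0/L1/L2 = -/DCEF/- → run D
t=20: L0/L1/L2 = -/DCEF/- → run D
t=21: L0/L1/L2 = -/DCEF/- → run D
t=22: L0/L1/L2 = -/DCEF/- → run D
t=23: L0/L1/L2 = -/CEF/D → run C
t=24: L0/L1/L2 = -/CEF/D → run C
t=25: L0/L1/L2 = -/EF/D → run E
t=26: L0/L1/L2 = -/EF/D → run E
t=27: L0/L1/L2 = -/EF/D → run E
t=28: L0/L1/L2 = -/F/D → run F
t=29: L0/L1/L2 = -/F/D → run F
t=30: L0/L1/L2 = -/F/D → run F
t=31: L0/L1/L2 = -/F/D → run F
t=32: L0/L1/L2 = -/-/DF → run D
t=33: L0/L1/L2 = -/-/F → run F
t=34: L0/L1/L2 = -/-/F → run F
t=35: (idle)
t=36: (idle)
t=37: (idle)
t=38: (idle)
t=39: (idle)
t=40: (idle)
t=41: (idle)

completion order = G, A, B, C, E, D, F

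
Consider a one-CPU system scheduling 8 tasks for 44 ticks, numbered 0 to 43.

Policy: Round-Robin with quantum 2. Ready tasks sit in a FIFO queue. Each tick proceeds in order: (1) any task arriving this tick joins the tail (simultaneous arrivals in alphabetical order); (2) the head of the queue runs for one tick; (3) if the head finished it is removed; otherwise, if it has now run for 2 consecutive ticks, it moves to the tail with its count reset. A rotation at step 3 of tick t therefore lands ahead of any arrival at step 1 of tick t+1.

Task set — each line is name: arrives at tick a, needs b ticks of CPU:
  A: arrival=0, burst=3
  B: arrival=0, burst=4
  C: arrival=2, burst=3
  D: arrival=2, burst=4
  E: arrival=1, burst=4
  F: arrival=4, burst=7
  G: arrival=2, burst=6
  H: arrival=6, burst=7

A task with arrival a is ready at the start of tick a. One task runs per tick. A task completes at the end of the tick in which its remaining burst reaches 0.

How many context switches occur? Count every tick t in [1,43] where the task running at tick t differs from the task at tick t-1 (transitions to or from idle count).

t=0: queue=[A,B] q_used=0 → run A
t=1: queue=[A,B,E] q_used=1 → run A
t=2: queue=[B,E,A,C,D,G] q_used=0 → run B
t=3: queue=[B,E,A,C,D,G] q_used=1 → run B
t=4: queue=[E,A,C,D,G,B,F] q_used=0 → run E
t=5: queue=[E,A,C,D,G,B,F] q_used=1 → run E
t=6: queue=[A,C,D,G,B,F,E,H] q_used=0 → run A
t=7: queue=[C,D,G,B,F,E,H] q_used=0 → run C
t=8: queue=[C,D,G,B,F,E,H] q_used=1 → run C
t=9: queue=[D,G,B,F,E,H,C] q_used=0 → run D
t=10: queue=[D,G,B,F,E,H,C] q_used=1 → run D
t=11: queue=[G,B,F,E,H,C,D] q_used=0 → run G
t=12: queue=[G,B,F,E,H,C,D] q_used=1 → run G
t=13: queue=[B,F,E,H,C,D,G] q_used=0 → run B
t=14: queue=[B,F,E,H,C,D,G] q_used=1 → run B
t=15: queue=[F,E,H,C,D,G] q_used=0 → run F
t=16: queue=[F,E,H,C,D,G] q_used=1 → run F
t=17: queue=[E,H,C,D,G,F] q_used=0 → run E
t=18: queue=[E,H,C,D,G,F] q_used=1 → run E
t=19: queue=[H,C,D,G,F] q_used=0 → run H
t=20: queue=[H,C,D,G,F] q_used=1 → run H
t=21: queue=[C,D,G,F,H] q_used=0 → run C
t=22: queue=[D,G,F,H] q_used=0 → run D
t=23: queue=[D,G,F,H] q_used=1 → run D
t=24: queue=[G,F,H] q_used=0 → run G
t=25: queue=[G,F,H] q_used=1 → run G
t=26: queue=[F,H,G] q_used=0 → run F
t=27: queue=[F,H,G] q_used=1 → run F
t=28: queue=[H,G,F] q_used=0 → run H
t=29: queue=[H,G,F] q_used=1 → run H
t=30: queue=[G,F,H] q_used=0 → run G
t=31: queue=[G,F,H] q_used=1 → run G
t=32: queue=[F,H] q_used=0 → run F
t=33: queue=[F,H] q_used=1 → run F
t=34: queue=[H,F] q_used=0 → run H
t=35: queue=[H,F] q_used=1 → run H
t=36: queue=[F,H] q_used=0 → run F
t=37: queue=[H] q_used=0 → run H
t=38: (idle)
t=39: (idle)
t=40: (idle)
t=41: (idle)
t=42: (idle)
t=43: (idle)

context switches = 21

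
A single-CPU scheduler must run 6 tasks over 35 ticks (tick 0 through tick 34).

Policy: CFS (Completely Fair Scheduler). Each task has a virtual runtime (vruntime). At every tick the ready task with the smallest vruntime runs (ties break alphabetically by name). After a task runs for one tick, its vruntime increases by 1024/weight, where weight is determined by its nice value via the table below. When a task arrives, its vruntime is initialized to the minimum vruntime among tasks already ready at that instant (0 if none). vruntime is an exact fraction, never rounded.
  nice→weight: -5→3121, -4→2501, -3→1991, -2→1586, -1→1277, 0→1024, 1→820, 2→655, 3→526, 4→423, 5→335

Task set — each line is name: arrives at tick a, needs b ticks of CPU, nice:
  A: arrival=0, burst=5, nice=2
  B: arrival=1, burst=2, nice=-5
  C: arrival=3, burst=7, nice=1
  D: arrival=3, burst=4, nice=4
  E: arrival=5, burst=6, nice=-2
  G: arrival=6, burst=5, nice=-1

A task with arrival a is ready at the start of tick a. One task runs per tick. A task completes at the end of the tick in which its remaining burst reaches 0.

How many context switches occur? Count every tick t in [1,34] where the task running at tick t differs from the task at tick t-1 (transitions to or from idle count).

t=0: vr[A=0] → run A
t=1: vr[A=1024/655 B=1024/655] → run A
t=2: vr[A=2048/655 B=1024/655] → run B
t=3: vr[A=2048/655 B=3866624/2044255 C=3866624/2044255 D=3866624/2044255] → run B
t=4: vr[A=2048/655 C=3866624/2044255 D=3866624/2044255] → run C
t=5: vr[A=2048/655 C=52639488/16762891 D=3866624/2044255 E=3866624/2044255] → run D
t=6: vr[A=2048/655 C=52639488/16762891 D=3728899072/864719865 E=3866624/2044255 G=3866624/2044255] → run E
t=7: vr[A=2048/655 C=52639488/16762891 D=3728899072/864719865 E=4112891392/1621094215 G=3866624/2044255] → run G
t=8: vr[A=2048/655 C=52639488/16762891 D=3728899072/864719865 E=4112891392/1621094215 G=7030995968/2610513635] → run E
t=9: vr[A=2048/655 C=52639488/16762891 D=3728899072/864719865 E=5159549952/1621094215 G=7030995968/2610513635] → run G
t=10: vr[A=2048/655 C=52639488/16762891 D=3728899072/864719865 E=5159549952/1621094215 G=9124313088/2610513635] → run A
t=11: vr[A=3072/655 C=52639488/16762891 D=3728899072/864719865 E=5159549952/1621094215 G=9124313088/2610513635] → run C
t=12: vr[A=3072/655 C=367863296/83814455 D=3728899072/864719865 E=5159549952/1621094215 G=9124313088/2610513635] → run E
t=13: vr[A=3072/655 C=367863296/83814455 D=3728899072/864719865 E=6206208512/1621094215 G=9124313088/2610513635] → run G
t=14: vr[A=3072/655 C=367863296/83814455 D=3728899072/864719865 E=6206208512/1621094215 G=11217630208/2610513635] → run E
t=15: vr[A=3072/655 C=367863296/83814455 D=3728899072/864719865 E=7252867072/1621094215 G=11217630208/2610513635] → run G
t=16: vr[A=3072/655 C=367863296/83814455 D=3728899072/864719865 E=7252867072/1621094215 G=13310947328/2610513635] → run D
t=17: vr[A=3072/655 C=367863296/83814455 D=5822216192/864719865 E=7252867072/1621094215 G=13310947328/2610513635] → run C
t=18: vr[A=3072/655 C=472529152/83814455 D=5822216192/864719865 E=7252867072/1621094215 G=13310947328/2610513635] → run E
t=19: vr[A=3072/655 C=472529152/83814455 D=5822216192/864719865 E=8299525632/1621094215 G=13310947328/2610513635] → run A
t=20: vr[A=4096/655 C=472529152/83814455 D=5822216192/864719865 E=8299525632/1621094215 G=13310947328/2610513635] → run G
t=21: vr[A=4096/655 C=472529152/83814455 D=5822216192/864719865 E=8299525632/1621094215] → run E
t=22: vr[A=4096/655 C=472529152/83814455 D=5822216192/864719865] → run C
t=23: vr[A=4096/655 C=577195008/83814455 D=5822216192/864719865] → run A
t=24: vr[C=577195008/83814455 D=5822216192/864719865] → run D
t=25: vr[C=577195008/83814455 D=2638511104/288239955] → run C
t=26: vr[C=681860864/83814455 D=2638511104/288239955] → run C
t=27: vr[C=157305344/16762891 D=2638511104/288239955] → run D
t=28: vr[C=157305344/16762891] → run C
t=29: (idle)
t=30: (idle)
t=31: (idle)
t=32: (idle)
t=33: (idle)
t=34: (idle)

context switches = 26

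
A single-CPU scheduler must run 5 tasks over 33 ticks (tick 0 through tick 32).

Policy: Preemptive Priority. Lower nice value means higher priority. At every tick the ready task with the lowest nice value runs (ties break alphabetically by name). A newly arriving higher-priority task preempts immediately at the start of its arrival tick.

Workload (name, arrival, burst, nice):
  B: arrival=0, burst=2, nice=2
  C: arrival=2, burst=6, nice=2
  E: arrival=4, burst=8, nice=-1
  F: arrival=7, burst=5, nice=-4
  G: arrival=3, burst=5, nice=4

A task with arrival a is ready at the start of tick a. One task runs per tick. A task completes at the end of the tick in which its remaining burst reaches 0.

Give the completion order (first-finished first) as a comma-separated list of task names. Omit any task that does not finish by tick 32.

completion order = B, F, E, C, G

t=0: ready={B} → run B
t=1: ready={B} → run B
t=2: ready={C} → run C
t=3: ready={C,G} → run C
t=4: ready={C,E,G} → run E
t=5: ready={C,E,G} → run E
t=6: ready={C,E,G} → run E
t=7: ready={C,E,F,G} → run F
t=8: ready={C,E,F,G} → run F
t=9: ready={C,E,F,G} → run F
t=10: ready={C,E,F,G} → run F
t=11: ready={C,E,F,G} → run F
t=12: ready={C,E,G} → run E
t=13: ready={C,E,G} → run E
t=14: ready={C,E,G} → run E
t=15: ready={C,E,G} → run E
t=16: ready={C,E,G} → run E
t=17: ready={C,G} → run C
t=18: ready={C,G} → run C
t=19: ready={C,G} → run C
t=20: ready={C,G} → run C
t=21: ready={G} → run G
t=22: ready={G} → run G
t=23: ready={G} → run G
t=24: ready={G} → run G
t=25: ready={G} → run G
t=26: (idle)
t=27: (idle)
t=28: (idle)
t=29: (idle)
t=30: (idle)
t=31: (idle)
t=32: (idle)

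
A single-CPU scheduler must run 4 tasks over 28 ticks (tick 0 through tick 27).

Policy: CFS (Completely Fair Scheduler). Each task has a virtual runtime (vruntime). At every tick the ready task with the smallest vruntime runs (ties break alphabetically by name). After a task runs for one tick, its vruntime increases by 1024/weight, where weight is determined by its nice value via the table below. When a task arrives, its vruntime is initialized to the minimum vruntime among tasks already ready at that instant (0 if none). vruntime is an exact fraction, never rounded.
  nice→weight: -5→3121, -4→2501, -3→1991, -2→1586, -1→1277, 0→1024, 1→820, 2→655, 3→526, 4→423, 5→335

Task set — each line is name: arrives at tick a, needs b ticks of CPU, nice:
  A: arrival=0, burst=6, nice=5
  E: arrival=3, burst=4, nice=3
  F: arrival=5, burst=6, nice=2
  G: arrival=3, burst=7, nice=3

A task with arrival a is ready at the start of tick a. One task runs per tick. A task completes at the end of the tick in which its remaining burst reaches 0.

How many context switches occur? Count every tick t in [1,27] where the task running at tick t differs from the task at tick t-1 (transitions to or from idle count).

context switches = 19

t=0: vr[A=0] → run A
t=1: vr[A=1024/335] → run A
t=2: vr[A=2048/335] → run A
t=3: vr[A=3072/335 E=3072/335 G=3072/335] → run A
t=4: vr[A=4096/335 E=3072/335 G=3072/335] → run E
t=5: vr[A=4096/335 E=979456/88105 F=3072/335 G=3072/335] → run F
t=6: vr[A=4096/335 E=979456/88105 F=94208/8777 G=3072/335] → run G
t=7: vr[A=4096/335 E=979456/88105 F=94208/8777 G=979456/88105] → run F
t=8: vr[A=4096/335 E=979456/88105 F=539648/43885 G=979456/88105] → run E
t=9: vr[A=4096/335 E=1150976/88105 F=539648/43885 G=979456/88105] → run G
t=10: vr[A=4096/335 E=1150976/88105 F=539648/43885 G=1150976/88105] → run A
t=11: vr[A=1024/67 E=1150976/88105 F=539648/43885 G=1150976/88105] → run F
t=12: vr[A=1024/67 E=1150976/88105 F=608256/43885 G=1150976/88105] → run E
t=13: vr[A=1024/67 E=1322496/88105 F=608256/43885 G=1150976/88105] → run G
t=14: vr[A=1024/67 E=1322496/88105 F=608256/43885 G=1322496/88105] → run F
t=15: vr[A=1024/67 E=1322496/88105 F=676864/43885 G=1322496/88105] → run E
t=16: vr[A=1024/67 F=676864/43885 G=1322496/88105] → run G
t=17: vr[A=1024/67 F=676864/43885 G=1494016/88105] → run A
t=18: vr[F=676864/43885 G=1494016/88105] → run F
t=19: vr[F=745472/43885 G=1494016/88105] → run G
t=20: vr[F=745472/43885 G=1665536/88105] → run F
t=21: vr[G=1665536/88105] → run G
t=22: vr[G=1837056/88105] → run G
t=23: (idle)
t=24: (idle)
t=25: (idle)
t=26: (idle)
t=27: (idle)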